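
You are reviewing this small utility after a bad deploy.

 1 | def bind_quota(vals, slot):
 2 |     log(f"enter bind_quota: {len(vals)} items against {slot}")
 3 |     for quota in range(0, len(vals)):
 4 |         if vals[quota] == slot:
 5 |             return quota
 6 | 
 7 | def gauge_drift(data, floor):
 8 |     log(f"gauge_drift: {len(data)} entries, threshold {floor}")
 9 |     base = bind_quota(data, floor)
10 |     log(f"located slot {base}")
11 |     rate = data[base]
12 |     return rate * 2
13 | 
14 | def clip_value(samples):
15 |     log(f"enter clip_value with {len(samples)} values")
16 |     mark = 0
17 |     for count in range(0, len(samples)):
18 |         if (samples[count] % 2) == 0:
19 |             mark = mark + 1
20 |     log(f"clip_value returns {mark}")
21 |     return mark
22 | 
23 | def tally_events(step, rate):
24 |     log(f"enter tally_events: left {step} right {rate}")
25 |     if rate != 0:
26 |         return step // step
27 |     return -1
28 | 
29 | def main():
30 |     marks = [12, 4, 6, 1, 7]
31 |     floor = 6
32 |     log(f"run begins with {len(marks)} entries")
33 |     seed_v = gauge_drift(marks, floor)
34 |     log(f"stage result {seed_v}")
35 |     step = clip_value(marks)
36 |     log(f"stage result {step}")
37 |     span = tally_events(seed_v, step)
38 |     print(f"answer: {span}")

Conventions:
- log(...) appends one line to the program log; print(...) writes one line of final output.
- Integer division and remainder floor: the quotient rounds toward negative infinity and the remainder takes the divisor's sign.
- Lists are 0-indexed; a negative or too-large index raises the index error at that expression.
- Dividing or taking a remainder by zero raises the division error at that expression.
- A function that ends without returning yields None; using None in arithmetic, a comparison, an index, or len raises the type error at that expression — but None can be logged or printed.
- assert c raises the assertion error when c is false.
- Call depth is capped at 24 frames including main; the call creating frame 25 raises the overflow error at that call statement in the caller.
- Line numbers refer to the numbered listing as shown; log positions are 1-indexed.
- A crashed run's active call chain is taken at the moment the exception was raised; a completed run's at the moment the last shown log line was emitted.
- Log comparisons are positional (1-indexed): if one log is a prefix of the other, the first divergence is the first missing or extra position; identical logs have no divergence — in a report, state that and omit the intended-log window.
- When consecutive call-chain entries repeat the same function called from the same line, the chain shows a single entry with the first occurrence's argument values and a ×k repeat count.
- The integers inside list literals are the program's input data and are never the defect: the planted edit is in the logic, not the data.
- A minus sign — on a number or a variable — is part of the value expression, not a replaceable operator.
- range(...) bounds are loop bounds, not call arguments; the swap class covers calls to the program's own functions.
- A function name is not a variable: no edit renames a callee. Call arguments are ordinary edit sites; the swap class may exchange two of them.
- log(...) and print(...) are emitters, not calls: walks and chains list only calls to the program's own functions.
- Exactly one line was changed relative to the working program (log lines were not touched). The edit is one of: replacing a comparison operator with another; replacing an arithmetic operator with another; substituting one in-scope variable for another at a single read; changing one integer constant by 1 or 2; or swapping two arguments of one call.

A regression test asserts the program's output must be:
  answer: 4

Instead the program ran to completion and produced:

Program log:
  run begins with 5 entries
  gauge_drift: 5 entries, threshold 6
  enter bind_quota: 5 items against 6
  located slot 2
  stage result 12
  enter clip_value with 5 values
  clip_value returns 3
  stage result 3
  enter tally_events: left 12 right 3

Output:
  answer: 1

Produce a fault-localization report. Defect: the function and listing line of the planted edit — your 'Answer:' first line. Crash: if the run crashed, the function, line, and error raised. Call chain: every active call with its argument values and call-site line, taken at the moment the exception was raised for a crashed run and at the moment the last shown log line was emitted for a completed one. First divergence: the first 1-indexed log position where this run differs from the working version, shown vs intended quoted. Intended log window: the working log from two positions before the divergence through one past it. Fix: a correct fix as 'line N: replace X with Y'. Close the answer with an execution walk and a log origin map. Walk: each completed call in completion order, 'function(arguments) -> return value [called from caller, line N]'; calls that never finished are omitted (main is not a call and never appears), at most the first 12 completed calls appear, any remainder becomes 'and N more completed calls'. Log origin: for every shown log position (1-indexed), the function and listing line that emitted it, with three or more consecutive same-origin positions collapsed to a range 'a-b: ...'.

Answer: the defect is in tally_events at line 26.
Key observation: The logs agree in full; only the final output differs.
Call chain: main -> tally_events(12, 3) (called at line 37).
First divergence: there is none — every log position agrees.
Execution walk:
  bind_quota([12, 4, 6, 1, 7], 6) -> 2  [called from gauge_drift, line 9]
  gauge_drift([12, 4, 6, 1, 7], 6) -> 12  [called from main, line 33]
  clip_value([12, 4, 6, 1, 7]) -> 3  [called from main, line 35]
  tally_events(12, 3) -> 1  [called from main, line 37]
Log origin:
  1: logged in main at line 32
  2: logged in gauge_drift at line 8
  3: logged in bind_quota at line 2
  4: logged in gauge_drift at line 10
  5: logged in main at line 34
  6: logged in clip_value at line 15
  7: logged in clip_value at line 20
  8: logged in main at line 36
  9: logged in tally_events at line 24
A correct fix: line 26: replace `step // step` with `step // rate`.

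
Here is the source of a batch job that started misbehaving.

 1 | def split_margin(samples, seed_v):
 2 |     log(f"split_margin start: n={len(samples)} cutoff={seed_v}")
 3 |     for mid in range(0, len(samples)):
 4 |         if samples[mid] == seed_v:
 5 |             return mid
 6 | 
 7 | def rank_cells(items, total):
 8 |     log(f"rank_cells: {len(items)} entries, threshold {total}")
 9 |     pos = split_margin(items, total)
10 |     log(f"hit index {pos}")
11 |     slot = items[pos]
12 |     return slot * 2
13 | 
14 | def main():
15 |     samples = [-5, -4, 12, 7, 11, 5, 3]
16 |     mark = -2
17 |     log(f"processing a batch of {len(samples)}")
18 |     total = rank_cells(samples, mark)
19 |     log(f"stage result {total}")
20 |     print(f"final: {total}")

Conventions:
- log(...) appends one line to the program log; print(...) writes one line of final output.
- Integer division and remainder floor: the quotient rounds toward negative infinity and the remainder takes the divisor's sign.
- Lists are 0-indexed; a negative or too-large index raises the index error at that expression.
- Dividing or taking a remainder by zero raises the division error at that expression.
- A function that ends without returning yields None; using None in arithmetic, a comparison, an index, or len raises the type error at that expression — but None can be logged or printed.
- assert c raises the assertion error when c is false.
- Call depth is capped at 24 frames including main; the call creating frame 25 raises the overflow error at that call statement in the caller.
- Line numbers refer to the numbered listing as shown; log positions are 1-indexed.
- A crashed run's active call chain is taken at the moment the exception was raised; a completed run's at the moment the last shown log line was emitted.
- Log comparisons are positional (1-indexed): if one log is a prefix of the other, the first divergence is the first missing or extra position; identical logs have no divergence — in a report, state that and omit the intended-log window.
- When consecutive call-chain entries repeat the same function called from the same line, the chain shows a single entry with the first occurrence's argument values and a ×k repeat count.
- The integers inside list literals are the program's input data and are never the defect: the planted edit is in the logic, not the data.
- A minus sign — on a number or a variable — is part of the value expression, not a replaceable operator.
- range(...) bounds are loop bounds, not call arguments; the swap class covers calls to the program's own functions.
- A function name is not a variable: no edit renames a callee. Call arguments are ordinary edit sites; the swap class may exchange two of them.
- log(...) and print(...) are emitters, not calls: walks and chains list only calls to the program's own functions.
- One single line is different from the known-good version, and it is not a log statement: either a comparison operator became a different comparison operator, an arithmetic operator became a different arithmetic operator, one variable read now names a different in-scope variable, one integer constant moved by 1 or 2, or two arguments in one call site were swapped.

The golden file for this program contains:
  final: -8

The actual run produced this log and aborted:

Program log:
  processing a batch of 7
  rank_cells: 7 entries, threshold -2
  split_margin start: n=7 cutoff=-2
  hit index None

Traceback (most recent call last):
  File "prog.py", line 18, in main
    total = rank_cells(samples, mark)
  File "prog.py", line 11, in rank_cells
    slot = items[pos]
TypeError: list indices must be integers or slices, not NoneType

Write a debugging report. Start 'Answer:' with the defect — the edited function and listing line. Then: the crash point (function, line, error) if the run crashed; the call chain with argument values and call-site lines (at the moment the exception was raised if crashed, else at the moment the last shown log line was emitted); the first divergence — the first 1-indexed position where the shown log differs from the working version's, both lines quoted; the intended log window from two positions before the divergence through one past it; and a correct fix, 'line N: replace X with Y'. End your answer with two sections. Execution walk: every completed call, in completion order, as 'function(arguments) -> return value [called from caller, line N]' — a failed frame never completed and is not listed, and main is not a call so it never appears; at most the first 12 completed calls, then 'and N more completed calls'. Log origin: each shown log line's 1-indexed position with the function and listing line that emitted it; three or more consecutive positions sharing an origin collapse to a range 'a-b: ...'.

Answer: the defect is in main at line 16.
Key observation: Position 2 is the first bad log line: 'rank_cells: 7 entries, threshold -2' should read 'rank_cells: 7 entries, threshold -4'.
Crash: rank_cells, line 11, TypeError.
Call chain: main -> rank_cells([-5, -4, 12, 7, 11, 5, 3], -2) (called at line 18).
First divergence: position 2 — the shown line 'rank_cells: 7 entries, threshold -2' should read 'rank_cells: 7 entries, threshold -4'.
Intended log window:
  1: processing a batch of 7
  2: rank_cells: 7 entries, threshold -4
  3: split_margin start: n=7 cutoff=-4
Execution walk:
  split_margin([-5, -4, 12, 7, 11, 5, 3], -2) -> None  [called from rank_cells, line 9]
Origin of each log line:
  1 — main, line 17
  2 — rank_cells, line 8
  3 — split_margin, line 2
  4 — rank_cells, line 10
A correct fix: line 16: replace `-2` with `-4`.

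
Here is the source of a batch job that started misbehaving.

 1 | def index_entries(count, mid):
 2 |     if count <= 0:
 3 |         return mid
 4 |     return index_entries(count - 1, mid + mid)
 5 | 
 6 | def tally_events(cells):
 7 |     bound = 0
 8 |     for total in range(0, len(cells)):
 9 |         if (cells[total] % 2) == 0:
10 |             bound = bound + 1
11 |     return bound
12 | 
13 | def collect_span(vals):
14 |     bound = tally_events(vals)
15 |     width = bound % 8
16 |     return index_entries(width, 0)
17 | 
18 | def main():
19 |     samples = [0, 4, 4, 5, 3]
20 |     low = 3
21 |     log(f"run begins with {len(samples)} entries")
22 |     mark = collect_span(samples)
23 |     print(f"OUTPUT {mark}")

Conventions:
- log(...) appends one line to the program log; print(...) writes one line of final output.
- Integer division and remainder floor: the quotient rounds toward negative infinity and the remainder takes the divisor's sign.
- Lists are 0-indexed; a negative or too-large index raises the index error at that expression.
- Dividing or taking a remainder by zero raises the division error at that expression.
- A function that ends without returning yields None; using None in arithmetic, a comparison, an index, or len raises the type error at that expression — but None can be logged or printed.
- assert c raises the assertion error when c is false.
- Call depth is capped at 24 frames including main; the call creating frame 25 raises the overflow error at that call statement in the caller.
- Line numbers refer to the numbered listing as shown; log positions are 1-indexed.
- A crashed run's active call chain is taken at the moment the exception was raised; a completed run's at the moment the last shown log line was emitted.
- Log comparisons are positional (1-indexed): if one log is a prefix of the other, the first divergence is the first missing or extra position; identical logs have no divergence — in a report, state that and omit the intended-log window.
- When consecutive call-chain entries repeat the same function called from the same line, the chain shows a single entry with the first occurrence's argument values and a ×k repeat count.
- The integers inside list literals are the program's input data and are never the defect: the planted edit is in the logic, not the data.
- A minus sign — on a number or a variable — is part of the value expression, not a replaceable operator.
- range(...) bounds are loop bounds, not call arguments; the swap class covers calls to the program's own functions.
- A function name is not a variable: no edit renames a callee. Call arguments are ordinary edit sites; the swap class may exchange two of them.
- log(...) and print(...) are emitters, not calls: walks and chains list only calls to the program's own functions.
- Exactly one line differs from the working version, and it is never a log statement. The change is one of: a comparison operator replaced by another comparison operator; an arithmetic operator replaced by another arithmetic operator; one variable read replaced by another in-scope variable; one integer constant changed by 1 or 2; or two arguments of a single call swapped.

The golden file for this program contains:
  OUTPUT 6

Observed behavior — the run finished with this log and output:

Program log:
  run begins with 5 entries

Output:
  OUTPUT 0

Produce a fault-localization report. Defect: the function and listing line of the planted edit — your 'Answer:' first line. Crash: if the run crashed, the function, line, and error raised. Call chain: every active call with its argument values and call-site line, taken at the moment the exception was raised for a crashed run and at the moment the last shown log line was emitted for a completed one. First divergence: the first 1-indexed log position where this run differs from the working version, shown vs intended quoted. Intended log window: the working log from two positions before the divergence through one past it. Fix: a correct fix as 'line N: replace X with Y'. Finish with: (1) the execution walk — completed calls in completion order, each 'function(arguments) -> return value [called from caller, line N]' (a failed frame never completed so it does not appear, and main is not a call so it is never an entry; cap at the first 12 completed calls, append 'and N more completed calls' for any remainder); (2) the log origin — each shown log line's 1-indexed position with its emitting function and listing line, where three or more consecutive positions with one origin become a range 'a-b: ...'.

Answer: the defect is in index_entries at line 4.
Key observation: The logs agree in full; only the final output differs.
Call chain: main.
First divergence: there is none — every log position agrees.
Execution walk:
  tally_events([0, 4, 4, 5, 3]) -> 3  [called from collect_span, line 14]
  index_entries(0, 0) -> 0  [called from index_entries, line 4]
  index_entries(1, 0) -> 0  [called from index_entries, line 4]
  index_entries(2, 0) -> 0  [called from index_entries, line 4]
  index_entries(3, 0) -> 0  [called from collect_span, line 16]
  collect_span([0, 4, 4, 5, 3]) -> 0  [called from main, line 22]
Log origins:
  1: logged in main at line 21
A correct fix: line 4: replace `mid + mid` with `mid + count`.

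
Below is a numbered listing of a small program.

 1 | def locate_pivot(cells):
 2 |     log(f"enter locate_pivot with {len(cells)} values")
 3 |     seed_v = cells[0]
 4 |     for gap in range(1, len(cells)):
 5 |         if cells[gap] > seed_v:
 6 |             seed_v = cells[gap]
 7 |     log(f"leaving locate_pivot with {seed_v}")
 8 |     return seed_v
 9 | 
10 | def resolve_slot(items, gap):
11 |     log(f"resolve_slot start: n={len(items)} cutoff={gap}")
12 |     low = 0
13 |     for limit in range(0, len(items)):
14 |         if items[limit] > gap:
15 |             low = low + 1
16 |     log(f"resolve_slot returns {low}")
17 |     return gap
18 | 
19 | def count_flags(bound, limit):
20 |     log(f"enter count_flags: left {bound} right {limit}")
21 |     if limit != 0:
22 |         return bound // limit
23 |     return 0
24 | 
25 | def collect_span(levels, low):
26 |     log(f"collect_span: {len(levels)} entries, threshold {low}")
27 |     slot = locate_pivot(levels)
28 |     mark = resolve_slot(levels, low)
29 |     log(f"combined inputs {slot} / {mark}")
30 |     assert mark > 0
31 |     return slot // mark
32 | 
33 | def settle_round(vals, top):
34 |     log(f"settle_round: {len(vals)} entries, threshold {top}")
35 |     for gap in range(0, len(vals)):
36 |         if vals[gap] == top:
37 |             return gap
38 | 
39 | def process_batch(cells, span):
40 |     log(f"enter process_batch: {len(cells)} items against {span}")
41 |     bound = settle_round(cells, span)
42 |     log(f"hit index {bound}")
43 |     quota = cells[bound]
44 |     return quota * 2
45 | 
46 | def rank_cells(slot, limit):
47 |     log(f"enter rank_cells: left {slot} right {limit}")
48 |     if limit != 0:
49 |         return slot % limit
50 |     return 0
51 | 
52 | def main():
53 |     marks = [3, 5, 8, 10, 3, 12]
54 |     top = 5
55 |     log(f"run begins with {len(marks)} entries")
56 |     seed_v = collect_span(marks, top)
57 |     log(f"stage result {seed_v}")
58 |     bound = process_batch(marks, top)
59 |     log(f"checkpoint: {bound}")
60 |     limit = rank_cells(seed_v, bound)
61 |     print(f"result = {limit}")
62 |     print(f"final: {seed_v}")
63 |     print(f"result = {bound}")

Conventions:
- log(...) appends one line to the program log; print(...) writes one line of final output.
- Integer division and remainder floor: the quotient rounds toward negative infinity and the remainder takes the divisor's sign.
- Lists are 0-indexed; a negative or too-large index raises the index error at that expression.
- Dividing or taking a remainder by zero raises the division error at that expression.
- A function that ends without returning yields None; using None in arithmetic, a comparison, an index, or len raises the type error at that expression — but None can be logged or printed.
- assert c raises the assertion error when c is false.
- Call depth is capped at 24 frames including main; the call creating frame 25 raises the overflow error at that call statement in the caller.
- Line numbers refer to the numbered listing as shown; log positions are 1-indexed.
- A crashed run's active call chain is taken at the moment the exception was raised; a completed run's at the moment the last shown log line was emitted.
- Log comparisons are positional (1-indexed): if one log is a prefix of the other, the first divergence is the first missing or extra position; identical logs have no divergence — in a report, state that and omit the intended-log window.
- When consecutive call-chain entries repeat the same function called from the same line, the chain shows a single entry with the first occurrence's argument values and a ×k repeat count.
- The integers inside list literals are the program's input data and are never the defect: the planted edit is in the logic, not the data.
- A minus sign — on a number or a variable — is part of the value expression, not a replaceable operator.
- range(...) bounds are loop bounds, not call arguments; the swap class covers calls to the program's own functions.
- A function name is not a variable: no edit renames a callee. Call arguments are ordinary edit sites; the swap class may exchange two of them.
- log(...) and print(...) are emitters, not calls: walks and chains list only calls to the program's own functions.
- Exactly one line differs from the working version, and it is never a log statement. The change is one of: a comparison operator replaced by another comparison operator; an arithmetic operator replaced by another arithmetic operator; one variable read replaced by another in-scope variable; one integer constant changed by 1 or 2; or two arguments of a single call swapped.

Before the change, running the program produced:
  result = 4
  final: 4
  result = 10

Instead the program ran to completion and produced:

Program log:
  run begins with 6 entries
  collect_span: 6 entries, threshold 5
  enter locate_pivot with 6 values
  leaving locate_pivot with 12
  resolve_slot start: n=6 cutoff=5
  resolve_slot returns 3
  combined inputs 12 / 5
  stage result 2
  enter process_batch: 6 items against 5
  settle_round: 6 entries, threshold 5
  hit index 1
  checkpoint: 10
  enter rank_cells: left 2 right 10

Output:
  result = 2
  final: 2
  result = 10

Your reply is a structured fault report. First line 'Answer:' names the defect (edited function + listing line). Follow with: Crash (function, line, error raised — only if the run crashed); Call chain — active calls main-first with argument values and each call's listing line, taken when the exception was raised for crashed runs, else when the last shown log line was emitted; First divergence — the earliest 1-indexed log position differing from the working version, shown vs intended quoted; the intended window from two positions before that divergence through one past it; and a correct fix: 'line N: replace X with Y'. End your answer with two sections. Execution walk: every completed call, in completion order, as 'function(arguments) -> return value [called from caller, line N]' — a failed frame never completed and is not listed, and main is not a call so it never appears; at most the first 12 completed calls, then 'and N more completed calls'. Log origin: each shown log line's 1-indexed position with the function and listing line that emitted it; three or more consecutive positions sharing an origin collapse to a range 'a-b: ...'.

Answer: the defect is in resolve_slot at line 17.
The tell: Log line 7 is where behavior first shows: 'combined inputs 12 / 5' appears instead of 'combined inputs 12 / 3'.
Call chain: main -> rank_cells(2, 10) (called at line 60).
First divergence: position 7; shown 'combined inputs 12 / 5' vs intended 'combined inputs 12 / 3'.
Intended log window:
  5: resolve_slot start: n=6 cutoff=5
  6: resolve_slot returns 3
  7: combined inputs 12 / 3
  8: stage result 4
Execution walk:
  locate_pivot([3, 5, 8, 10, 3, 12]) -> 12  [called from collect_span, line 27]
  resolve_slot([3, 5, 8, 10, 3, 12], 5) -> 5  [called from collect_span, line 28]
  collect_span([3, 5, 8, 10, 3, 12], 5) -> 2  [called from main, line 56]
  settle_round([3, 5, 8, 10, 3, 12], 5) -> 1  [called from process_batch, line 41]
  process_batch([3, 5, 8, 10, 3, 12], 5) -> 10  [called from main, line 58]
  rank_cells(2, 10) -> 2  [called from main, line 60]
Log line origins:
  1: logged in main at line 55
  2: logged in collect_span at line 26
  3: logged in locate_pivot at line 2
  4: logged in locate_pivot at line 7
  5: logged in resolve_slot at line 11
  6: logged in resolve_slot at line 16
  7: logged in collect_span at line 29
  8: logged in main at line 57
  9: logged in process_batch at line 40
  10: logged in settle_round at line 34
  11: logged in process_batch at line 42
  12: logged in main at line 59
  13: logged in rank_cells at line 47
A correct fix: line 17: replace `gap` with `low`.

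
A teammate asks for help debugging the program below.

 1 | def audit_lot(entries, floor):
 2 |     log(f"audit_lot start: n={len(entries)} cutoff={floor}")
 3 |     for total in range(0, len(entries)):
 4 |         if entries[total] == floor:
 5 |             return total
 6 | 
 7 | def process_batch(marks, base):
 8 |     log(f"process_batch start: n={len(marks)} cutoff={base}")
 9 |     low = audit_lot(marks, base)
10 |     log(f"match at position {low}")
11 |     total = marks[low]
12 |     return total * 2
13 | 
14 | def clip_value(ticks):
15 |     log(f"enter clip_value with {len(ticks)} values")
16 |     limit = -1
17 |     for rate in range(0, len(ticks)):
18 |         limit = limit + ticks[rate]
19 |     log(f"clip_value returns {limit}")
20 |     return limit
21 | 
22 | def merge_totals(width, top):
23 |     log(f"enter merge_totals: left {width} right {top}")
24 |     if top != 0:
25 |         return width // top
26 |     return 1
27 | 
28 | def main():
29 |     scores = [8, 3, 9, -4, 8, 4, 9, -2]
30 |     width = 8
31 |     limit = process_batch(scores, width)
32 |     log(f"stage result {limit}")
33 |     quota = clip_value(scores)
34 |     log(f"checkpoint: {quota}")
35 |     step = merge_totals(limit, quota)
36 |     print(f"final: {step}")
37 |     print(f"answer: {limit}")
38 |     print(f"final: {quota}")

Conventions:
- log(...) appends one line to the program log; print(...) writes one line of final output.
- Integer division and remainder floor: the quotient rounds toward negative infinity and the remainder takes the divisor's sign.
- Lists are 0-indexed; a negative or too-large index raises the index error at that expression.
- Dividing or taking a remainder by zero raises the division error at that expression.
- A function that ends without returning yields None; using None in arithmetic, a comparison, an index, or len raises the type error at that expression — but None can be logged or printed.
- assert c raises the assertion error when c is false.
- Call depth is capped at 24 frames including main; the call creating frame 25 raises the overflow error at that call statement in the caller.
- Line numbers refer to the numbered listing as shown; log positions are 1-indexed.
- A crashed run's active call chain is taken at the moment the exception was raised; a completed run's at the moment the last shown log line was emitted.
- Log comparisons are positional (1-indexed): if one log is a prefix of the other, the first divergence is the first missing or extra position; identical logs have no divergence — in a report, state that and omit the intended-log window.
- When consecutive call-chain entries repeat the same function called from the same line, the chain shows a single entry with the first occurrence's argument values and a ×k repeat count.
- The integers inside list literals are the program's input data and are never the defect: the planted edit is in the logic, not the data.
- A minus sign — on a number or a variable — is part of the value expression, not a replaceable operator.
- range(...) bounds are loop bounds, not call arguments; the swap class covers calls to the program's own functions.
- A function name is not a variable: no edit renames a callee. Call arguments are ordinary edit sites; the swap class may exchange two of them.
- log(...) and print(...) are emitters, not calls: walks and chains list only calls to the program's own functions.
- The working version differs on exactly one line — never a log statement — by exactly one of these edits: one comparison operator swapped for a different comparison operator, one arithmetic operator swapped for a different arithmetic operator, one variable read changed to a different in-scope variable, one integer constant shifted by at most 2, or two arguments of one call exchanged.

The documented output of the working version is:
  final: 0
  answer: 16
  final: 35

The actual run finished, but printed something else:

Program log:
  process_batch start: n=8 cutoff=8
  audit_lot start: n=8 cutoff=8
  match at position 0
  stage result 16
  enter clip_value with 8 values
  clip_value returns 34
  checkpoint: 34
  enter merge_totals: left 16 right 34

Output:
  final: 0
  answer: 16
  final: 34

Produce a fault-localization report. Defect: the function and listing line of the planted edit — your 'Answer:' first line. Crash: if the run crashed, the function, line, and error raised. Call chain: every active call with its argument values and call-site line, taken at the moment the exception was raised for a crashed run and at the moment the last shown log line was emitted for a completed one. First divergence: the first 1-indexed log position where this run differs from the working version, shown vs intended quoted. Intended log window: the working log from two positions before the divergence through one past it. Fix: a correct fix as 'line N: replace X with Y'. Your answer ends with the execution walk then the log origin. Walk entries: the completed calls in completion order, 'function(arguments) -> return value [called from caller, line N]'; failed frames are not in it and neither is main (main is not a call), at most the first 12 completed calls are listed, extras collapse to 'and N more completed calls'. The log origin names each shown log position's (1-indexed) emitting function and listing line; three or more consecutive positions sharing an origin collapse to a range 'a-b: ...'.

Answer: the defect is in clip_value at line 16.
Key fact: The log first diverges at position 6: the faulty run prints 'clip_value returns 34' where the working version prints 'clip_value returns 35'.
Call chain: main -> merge_totals(16, 34) (called at line 35).
First divergence: position 6; shown 'clip_value returns 34' vs intended 'clip_value returns 35'.
Intended log window:
  4: stage result 16
  5: enter clip_value with 8 values
  6: clip_value returns 35
  7: checkpoint: 35
Execution walk:
  audit_lot([8, 3, 9, -4, 8, 4, 9, -2], 8) -> 0  [called from process_batch, line 9]
  process_batch([8, 3, 9, -4, 8, 4, 9, -2], 8) -> 16  [called from main, line 31]
  clip_value([8, 3, 9, -4, 8, 4, 9, -2]) -> 34  [called from main, line 33]
  merge_totals(16, 34) -> 0  [called from main, line 35]
Origin of each log line:
  1: from process_batch, line 8
  2: from audit_lot, line 2
  3: from process_batch, line 10
  4: from main, line 32
  5: from clip_value, line 15
  6: from clip_value, line 19
  7: from main, line 34
  8: from merge_totals, line 23
A correct fix: line 16: replace `-1` with `0`.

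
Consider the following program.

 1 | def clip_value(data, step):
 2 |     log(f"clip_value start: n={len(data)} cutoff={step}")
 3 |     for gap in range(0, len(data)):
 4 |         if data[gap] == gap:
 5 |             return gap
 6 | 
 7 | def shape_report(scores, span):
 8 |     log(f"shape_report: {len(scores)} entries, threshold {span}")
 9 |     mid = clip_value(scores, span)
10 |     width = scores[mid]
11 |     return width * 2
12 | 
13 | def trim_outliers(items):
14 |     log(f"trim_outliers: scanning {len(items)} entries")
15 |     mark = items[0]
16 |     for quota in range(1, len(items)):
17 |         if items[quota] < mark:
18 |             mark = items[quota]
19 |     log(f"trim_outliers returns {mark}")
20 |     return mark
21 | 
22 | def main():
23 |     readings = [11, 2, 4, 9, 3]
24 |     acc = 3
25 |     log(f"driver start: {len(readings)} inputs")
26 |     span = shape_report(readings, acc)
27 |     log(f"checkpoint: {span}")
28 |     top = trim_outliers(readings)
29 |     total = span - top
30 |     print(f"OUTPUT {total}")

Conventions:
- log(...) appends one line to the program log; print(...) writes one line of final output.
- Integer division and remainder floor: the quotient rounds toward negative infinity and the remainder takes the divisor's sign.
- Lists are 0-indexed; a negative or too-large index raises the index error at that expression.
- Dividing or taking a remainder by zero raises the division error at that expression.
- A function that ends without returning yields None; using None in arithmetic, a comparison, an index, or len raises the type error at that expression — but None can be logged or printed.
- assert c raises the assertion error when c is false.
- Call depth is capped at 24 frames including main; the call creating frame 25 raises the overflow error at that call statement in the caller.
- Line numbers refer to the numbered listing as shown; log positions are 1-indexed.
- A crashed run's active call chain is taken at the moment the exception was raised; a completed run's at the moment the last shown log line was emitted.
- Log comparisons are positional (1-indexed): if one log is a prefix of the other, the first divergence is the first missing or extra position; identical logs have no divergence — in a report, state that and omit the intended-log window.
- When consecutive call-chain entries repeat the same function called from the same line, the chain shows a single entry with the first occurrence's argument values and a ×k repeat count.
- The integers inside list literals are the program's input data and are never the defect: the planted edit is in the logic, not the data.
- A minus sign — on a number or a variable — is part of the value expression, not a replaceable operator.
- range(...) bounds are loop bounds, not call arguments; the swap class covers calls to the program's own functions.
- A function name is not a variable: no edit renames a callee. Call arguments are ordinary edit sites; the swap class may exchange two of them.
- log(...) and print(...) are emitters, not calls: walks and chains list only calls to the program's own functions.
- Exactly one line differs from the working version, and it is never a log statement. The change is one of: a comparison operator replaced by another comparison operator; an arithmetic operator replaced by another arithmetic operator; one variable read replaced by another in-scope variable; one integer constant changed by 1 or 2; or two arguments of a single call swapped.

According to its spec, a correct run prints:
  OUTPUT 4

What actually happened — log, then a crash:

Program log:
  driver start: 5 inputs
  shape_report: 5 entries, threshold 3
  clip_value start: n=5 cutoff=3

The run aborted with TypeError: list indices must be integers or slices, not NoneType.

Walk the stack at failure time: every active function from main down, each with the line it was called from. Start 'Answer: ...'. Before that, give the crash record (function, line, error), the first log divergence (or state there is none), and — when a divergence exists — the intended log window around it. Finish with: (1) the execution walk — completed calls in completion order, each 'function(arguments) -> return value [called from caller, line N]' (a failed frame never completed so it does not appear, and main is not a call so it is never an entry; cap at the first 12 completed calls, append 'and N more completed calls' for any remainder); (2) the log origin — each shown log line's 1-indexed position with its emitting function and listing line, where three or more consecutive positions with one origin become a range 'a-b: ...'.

Answer: main -> shape_report (called at line 26).
Key fact: A complete run would log 'checkpoint: 6' next, but this one stopped at 3 lines.
Crash: shape_report, line 10, TypeError.
First divergence: position 4; the shown log stops at 3 lines while the working version next logs 'checkpoint: 6'.
Intended log window:
  2: shape_report: 5 entries, threshold 3
  3: clip_value start: n=5 cutoff=3
  4: checkpoint: 6
  5: trim_outliers: scanning 5 entries
Execution walk:
  clip_value([11, 2, 4, 9, 3], 3) -> None  [called from shape_report, line 9]
Log origin:
  1 — main, line 25
  2 — shape_report, line 8
  3 — clip_value, line 2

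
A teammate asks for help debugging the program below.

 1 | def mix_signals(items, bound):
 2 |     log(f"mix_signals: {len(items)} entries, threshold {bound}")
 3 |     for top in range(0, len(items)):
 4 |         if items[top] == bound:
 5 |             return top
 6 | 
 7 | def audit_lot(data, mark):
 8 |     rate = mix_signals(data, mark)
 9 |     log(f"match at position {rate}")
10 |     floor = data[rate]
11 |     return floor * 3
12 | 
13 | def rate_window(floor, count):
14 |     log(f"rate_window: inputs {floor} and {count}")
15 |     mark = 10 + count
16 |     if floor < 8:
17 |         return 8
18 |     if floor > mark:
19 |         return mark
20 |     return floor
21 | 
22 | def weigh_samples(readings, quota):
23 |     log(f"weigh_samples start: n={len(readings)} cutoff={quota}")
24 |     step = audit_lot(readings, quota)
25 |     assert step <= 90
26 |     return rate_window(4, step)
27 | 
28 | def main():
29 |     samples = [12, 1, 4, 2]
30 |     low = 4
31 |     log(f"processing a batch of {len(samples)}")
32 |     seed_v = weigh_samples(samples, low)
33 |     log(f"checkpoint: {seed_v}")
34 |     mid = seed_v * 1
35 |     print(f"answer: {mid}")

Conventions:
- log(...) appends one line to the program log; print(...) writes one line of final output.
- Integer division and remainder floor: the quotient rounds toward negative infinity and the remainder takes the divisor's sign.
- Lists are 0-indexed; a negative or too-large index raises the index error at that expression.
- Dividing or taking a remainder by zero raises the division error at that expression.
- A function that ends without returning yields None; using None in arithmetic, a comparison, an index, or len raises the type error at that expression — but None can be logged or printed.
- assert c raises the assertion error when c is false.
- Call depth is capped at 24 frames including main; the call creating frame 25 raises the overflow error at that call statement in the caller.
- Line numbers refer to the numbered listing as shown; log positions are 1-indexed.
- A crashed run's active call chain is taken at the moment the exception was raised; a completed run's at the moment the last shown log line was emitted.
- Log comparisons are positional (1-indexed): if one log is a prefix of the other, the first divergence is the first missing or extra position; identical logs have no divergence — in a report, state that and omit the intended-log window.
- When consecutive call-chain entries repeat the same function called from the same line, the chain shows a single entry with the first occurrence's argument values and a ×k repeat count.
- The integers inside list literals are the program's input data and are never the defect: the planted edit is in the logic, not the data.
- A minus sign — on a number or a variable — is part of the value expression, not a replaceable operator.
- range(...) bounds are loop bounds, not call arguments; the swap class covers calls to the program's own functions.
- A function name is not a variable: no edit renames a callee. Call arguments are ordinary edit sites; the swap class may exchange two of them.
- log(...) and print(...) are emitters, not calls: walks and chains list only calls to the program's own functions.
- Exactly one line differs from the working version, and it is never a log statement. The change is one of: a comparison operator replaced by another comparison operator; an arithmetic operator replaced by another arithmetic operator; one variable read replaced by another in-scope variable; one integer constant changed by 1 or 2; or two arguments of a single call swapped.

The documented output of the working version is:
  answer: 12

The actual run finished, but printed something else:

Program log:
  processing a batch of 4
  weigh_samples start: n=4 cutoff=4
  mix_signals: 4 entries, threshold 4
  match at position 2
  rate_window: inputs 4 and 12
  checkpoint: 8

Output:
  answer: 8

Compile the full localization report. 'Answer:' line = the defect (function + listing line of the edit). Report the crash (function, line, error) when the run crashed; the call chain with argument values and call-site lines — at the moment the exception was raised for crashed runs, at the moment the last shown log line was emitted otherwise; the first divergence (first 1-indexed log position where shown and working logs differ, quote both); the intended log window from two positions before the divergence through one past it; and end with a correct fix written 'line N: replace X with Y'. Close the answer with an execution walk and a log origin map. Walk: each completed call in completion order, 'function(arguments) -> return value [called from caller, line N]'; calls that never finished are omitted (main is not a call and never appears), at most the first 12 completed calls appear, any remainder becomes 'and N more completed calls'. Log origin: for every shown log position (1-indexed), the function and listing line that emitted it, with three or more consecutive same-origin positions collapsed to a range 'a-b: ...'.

Answer: the defect is in weigh_samples at line 26.
The tell: The log first diverges at position 5: the faulty run prints 'rate_window: inputs 4 and 12' where the working version prints 'rate_window: inputs 12 and 4'.
Call chain: main.
First divergence: position 5; shown 'rate_window: inputs 4 and 12' vs intended 'rate_window: inputs 12 and 4'.
Intended log window:
  3: mix_signals: 4 entries, threshold 4
  4: match at position 2
  5: rate_window: inputs 12 and 4
  6: checkpoint: 12
Execution walk:
  mix_signals([12, 1, 4, 2], 4) -> 2  [called from audit_lot, line 8]
  audit_lot([12, 1, 4, 2], 4) -> 12  [called from weigh_samples, line 24]
  rate_window(4, 12) -> 8  [called from weigh_samples, line 26]
  weigh_samples([12, 1, 4, 2], 4) -> 8  [called from main, line 32]
Origin of each log line:
  1 — main, line 31
  2 — weigh_samples, line 23
  3 — mix_signals, line 2
  4 — audit_lot, line 9
  5 — rate_window, line 14
  6 — main, line 33
A correct fix: line 26: replace `rate_window(4, step)` with `rate_window(step, 4)`.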